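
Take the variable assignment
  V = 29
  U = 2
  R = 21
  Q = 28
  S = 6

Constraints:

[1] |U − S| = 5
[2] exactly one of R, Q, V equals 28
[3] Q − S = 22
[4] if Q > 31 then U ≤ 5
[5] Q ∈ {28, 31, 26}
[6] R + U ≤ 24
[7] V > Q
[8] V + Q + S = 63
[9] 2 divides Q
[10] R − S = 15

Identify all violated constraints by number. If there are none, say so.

Violated: 1.

[1] |2 − 6| = 4, not 5 — does not hold.
[2] R=21, Q=28, V=29; 1 of them equals 28 — holds.
[3] Q − S = 28 − 6 = 22 — holds.
[4] Q = 28, not > 31; antecedent false, conditional vacuously true — holds.
[5] Q = 28 is in {28, 31, 26} — holds.
[6] R + U = 21 + 2 = 23; 23 ≤ 24 — holds.
[7] V = 29, Q = 28; 29 > 28 — holds.
[8] V + Q + S = 29 + 28 + 6 = 63 — holds.
[9] 28 / 2 = 14, so 2 divides 28 — holds.
[10] R − S = 21 − 6 = 15 — holds.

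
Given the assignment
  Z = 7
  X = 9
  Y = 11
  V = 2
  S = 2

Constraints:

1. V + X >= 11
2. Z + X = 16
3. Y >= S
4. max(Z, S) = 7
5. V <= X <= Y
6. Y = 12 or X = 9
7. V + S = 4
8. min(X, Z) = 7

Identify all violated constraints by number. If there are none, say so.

1. V + X = 2 + 9 = 11; 11 ≥ 11  yes
2. Z + X = 7 + 9 = 16  yes
3. Y = 11, S = 2; 11 ≥ 2  yes
4. max(7, 2) = 7  yes
5. values 2 <= 9 <= 11  yes
6. Y = 11 ≠ 12, but X = 9 = 9 (second disjunct)  yes
7. V + S = 2 + 2 = 4  yes
8. min(9, 7) = 7  yes

None — every constraint holds.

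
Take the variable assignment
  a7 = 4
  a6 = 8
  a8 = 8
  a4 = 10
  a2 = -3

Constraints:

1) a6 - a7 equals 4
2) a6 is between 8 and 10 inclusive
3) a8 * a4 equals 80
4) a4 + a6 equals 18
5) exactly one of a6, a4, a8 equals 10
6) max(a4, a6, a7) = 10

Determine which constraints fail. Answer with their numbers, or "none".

1) a6 - a7 = 8 - 4 = 4 — OK.
2) a6 = 8 lies in [8, 10] — OK.
3) a8 * a4 = 8 * 10 = 80 — OK.
4) a4 + a6 = 10 + 8 = 18 — OK.
5) a6=8, a4=10, a8=8; 1 of them equals 10 — OK.
6) max(10, 8, 4) = 10 — OK.

The assignment satisfies every constraint.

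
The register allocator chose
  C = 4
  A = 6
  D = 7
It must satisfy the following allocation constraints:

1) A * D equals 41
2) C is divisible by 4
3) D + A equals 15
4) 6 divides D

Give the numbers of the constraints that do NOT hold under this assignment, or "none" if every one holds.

No — constraints 1, 3, and 4 are not satisfied.

1) A * D = 6 * 7 = 42, not 41 — does not hold.
2) 4 / 4 = 1, so 4 divides 4 — holds.
3) D + A = 7 + 6 = 13, not 15 — does not hold.
4) 7 = 6*1 + 1, so 6 does not divide 7 — does not hold.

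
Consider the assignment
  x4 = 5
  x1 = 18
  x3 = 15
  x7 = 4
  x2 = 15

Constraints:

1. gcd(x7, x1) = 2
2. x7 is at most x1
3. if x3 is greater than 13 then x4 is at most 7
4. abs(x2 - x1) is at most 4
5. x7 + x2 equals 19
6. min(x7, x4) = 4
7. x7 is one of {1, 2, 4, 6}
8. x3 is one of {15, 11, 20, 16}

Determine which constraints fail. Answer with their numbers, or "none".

No violations.

1. gcd(4, 18) = 2  ✓
2. x7 = 4, x1 = 18; 4 ≤ 18  ✓
3. x3 = 15 > 13, so we need x4 ≤ 7; x4 = 5 ≤ 7  ✓
4. abs(15 - 18) = 3; 3 ≤ 4  ✓
5. x7 + x2 = 4 + 15 = 19  ✓
6. min(4, 5) = 4  ✓
7. x7 = 4 is in {1, 2, 4, 6}  ✓
8. x3 = 15 is in {15, 11, 20, 16}  ✓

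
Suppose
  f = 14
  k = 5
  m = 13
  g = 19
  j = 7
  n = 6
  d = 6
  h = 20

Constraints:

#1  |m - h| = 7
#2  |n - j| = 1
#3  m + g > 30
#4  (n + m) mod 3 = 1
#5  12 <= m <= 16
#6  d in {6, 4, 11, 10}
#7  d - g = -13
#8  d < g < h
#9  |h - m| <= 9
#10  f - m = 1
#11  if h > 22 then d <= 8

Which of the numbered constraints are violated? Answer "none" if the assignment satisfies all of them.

None — every constraint holds.

#1 |13 - 20| = 7  yes
#2 |6 - 7| = 1  yes
#3 m + g = 13 + 19 = 32; 32 > 30  yes
#4 n + m = 19; 19 mod 3 = 1  yes
#5 m = 13 lies in [12, 16]  yes
#6 d = 6 is in {6, 4, 11, 10}  yes
#7 d - g = 6 - 19 = -13  yes
#8 values 6 < 19 < 20  yes
#9 |20 - 13| = 7; 7 ≤ 9  yes
#10 f - m = 14 - 13 = 1  yes
#11 h = 20, not > 22; antecedent false, conditional vacuously true  yes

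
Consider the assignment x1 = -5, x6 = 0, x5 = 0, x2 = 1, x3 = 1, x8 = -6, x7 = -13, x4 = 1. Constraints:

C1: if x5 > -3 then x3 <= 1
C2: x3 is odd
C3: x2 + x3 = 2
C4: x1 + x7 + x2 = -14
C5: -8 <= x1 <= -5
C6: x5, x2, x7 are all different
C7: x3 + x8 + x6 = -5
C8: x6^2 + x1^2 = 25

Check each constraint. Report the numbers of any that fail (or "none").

Violated: 4.

C1: x5 = 0 > -3, so we need x3 ≤ 1; x3 = 1 ≤ 1 — holds.
C2: x3 = 1 is odd — holds.
C3: x2 + x3 = 1 + 1 = 2 — holds.
C4: x1 + x7 + x2 = -5 + (-13) + 1 = -17, not -14 — does not hold.
C5: x1 = -5 lies in [-8, -5] — holds.
C6: values 0, 1, -13 are pairwise distinct — holds.
C7: x3 + x8 + x6 = 1 + (-6) + 0 = -5 — holds.
C8: x6^2 + x1^2 = 0^2 + (-5)^2 = 0 + 25 = 25 — holds.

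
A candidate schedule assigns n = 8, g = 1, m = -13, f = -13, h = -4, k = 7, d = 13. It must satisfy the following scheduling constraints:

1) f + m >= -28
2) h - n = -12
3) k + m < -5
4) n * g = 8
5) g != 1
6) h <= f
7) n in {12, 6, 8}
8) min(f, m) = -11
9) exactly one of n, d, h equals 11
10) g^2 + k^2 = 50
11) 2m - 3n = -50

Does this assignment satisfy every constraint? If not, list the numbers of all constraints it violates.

Constraints 5, 6, 8, 9 are violated.

1) f + m = -13 + (-13) = -26; -26 ≥ -28 — satisfied.
2) h - n = -4 - 8 = -12 — satisfied.
3) k + m = 7 + (-13) = -6; -6 < -5 — satisfied.
4) n * g = 8 * 1 = 8 — satisfied.
5) g = 1, but 1 is required to differ — violated.
6) h = -4, f = -13; -4 > -13 (want ≤) — violated.
7) n = 8 is in {12, 6, 8} — satisfied.
8) min(-13, -13) = -13, not -11 — violated.
9) n=8, d=13, h=-4; 0 of them equal 11, not exactly one — violated.
10) g^2 + k^2 = 1^2 + 7^2 = 1 + 49 = 50 — satisfied.
11) 2m - 3n = 2(-13) - 3(8) = -50 — satisfied.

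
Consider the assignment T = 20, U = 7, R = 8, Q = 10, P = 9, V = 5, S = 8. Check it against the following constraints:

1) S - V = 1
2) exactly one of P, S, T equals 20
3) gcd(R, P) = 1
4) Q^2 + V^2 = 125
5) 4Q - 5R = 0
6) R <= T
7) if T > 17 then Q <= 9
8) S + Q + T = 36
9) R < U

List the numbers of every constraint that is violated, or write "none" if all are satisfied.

Constraints 1, 7, 8, and 9 do not hold.

1) S - V = 8 - 5 = 3, not 1  ✗
2) P=9, S=8, T=20; 1 of them equals 20  ✓
3) gcd(8, 9) = 1  ✓
4) Q^2 + V^2 = 10^2 + 5^2 = 100 + 25 = 125  ✓
5) 4Q - 5R = 4(10) - 5(8) = 0  ✓
6) R = 8, T = 20; 8 ≤ 20  ✓
7) T = 20 > 17, so we need Q ≤ 9; but Q = 10 > 9  ✗
8) S + Q + T = 8 + 10 + 20 = 38, not 36  ✗
9) R = 8, U = 7; 8 ≥ 7 (want <)  ✗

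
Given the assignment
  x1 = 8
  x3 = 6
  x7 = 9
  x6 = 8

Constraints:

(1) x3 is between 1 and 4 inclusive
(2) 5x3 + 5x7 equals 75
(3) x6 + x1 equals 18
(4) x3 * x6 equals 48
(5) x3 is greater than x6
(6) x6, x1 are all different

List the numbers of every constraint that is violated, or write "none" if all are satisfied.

Violated: 1, 3, 5, 6.

(1) x3 = 6 is outside [1, 4] — does not hold.
(2) 5x3 + 5x7 = 5(6) + 5(9) = 75 — holds.
(3) x6 + x1 = 8 + 8 = 16, not 18 — does not hold.
(4) x3 * x6 = 6 * 8 = 48 — holds.
(5) x3 = 6, x6 = 8; 6 ≤ 8 (want >) — does not hold.
(6) x6 = x1 = 8, not all different — does not hold.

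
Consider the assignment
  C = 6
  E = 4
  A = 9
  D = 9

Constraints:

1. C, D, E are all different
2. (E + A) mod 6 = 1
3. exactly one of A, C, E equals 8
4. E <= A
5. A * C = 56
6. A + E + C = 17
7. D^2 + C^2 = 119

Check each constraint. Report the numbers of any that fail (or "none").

1. values 6, 9, 4 are pairwise distinct — satisfied.
2. E + A = 13; 13 mod 6 = 1 — satisfied.
3. A=9, C=6, E=4; 0 of them equal 8, not exactly one — violated.
4. E = 4, A = 9; 4 ≤ 9 — satisfied.
5. A * C = 9 * 6 = 54, not 56 — violated.
6. A + E + C = 9 + 4 + 6 = 19, not 17 — violated.
7. D^2 + C^2 = 9^2 + 6^2 = 81 + 36 = 117, not 119 — violated.

Violated: 3, 5, 6, 7.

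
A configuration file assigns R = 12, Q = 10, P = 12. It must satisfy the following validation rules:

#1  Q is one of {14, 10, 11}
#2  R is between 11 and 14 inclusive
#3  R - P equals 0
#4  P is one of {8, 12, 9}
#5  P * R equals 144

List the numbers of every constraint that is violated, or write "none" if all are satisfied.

Yes — all constraints hold.

#1 Q = 10 is in {14, 10, 11}  ✔
#2 R = 12 lies in [11, 14]  ✔
#3 R - P = 12 - 12 = 0  ✔
#4 P = 12 is in {8, 12, 9}  ✔
#5 P * R = 12 * 12 = 144  ✔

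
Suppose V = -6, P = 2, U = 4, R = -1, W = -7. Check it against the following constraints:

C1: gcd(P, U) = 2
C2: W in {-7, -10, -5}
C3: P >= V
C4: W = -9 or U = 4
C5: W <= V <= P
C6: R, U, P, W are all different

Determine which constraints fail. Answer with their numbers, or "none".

C1: gcd(2, 4) = 2  true
C2: W = -7 is in {-7, -10, -5}  true
C3: P = 2, V = -6; 2 ≥ -6  true
C4: W = -7 ≠ -9, but U = 4 = 4 (second disjunct)  true
C5: values -7 <= -6 <= 2  true
C6: values -1, 4, 2, -7 are pairwise distinct  true

Yes — all constraints hold.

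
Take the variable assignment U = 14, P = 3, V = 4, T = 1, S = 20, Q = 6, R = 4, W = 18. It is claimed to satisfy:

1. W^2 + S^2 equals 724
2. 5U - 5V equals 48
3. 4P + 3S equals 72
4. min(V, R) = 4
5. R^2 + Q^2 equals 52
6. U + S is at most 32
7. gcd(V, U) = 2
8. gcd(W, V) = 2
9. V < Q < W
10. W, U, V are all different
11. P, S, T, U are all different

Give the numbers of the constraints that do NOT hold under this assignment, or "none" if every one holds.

1. W^2 + S^2 = 18^2 + 20^2 = 324 + 400 = 724  ✓
2. 5U - 5V = 5(14) - 5(4) = 50, not 48  ✗
3. 4P + 3S = 4(3) + 3(20) = 72  ✓
4. min(4, 4) = 4  ✓
5. R^2 + Q^2 = 4^2 + 6^2 = 16 + 36 = 52  ✓
6. U + S = 14 + 20 = 34; 34 > 32, bound 32 not met  ✗
7. gcd(4, 14) = 2  ✓
8. gcd(18, 4) = 2  ✓
9. values 4 < 6 < 18  ✓
10. values 18, 14, 4 are pairwise distinct  ✓
11. values 3, 20, 1, 14 are pairwise distinct  ✓

Constraints 2, 6 do not hold.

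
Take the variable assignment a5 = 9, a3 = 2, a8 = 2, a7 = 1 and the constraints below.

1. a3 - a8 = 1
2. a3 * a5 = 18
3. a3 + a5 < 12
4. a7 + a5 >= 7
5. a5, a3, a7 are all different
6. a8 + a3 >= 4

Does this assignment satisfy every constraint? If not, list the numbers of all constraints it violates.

1. a3 - a8 = 2 - 2 = 0, not 1 — violated.
2. a3 * a5 = 2 * 9 = 18 — OK.
3. a3 + a5 = 2 + 9 = 11; 11 < 12 — OK.
4. a7 + a5 = 1 + 9 = 10; 10 ≥ 7 — OK.
5. values 9, 2, 1 are pairwise distinct — OK.
6. a8 + a3 = 2 + 2 = 4; 4 ≥ 4 — OK.

Constraint 1 is violated.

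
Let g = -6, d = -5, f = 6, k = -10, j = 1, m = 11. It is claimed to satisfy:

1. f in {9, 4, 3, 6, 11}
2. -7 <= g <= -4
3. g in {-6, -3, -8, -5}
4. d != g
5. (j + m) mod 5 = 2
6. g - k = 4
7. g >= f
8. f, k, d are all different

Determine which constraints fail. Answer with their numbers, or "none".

Violated: 7.

1. f = 6 is in {9, 4, 3, 6, 11} — OK.
2. g = -6 lies in [-7, -4] — OK.
3. g = -6 is in {-6, -3, -8, -5} — OK.
4. d = -5, g = -6; distinct — OK.
5. j + m = 12; 12 mod 5 = 2 — OK.
6. g - k = -6 - (-10) = 4 — OK.
7. g = -6, f = 6; -6 < 6 (want ≥) — violated.
8. values 6, -10, -5 are pairwise distinct — OK.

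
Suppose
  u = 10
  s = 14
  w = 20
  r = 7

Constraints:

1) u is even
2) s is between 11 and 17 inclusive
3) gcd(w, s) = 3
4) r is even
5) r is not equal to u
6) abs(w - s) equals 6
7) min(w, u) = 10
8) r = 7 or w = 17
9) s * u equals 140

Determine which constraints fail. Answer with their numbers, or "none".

1) u = 10 is even  yes
2) s = 14 lies in [11, 17]  yes
3) gcd(20, 14) = 2, not 3  no
4) r = 7 is odd  no
5) r = 7, u = 10; distinct  yes
6) abs(20 - 14) = 6  yes
7) min(20, 10) = 10  yes
8) r = 7 = 7 (first disjunct)  yes
9) s * u = 14 * 10 = 140  yes

Constraints 3, 4 are violated.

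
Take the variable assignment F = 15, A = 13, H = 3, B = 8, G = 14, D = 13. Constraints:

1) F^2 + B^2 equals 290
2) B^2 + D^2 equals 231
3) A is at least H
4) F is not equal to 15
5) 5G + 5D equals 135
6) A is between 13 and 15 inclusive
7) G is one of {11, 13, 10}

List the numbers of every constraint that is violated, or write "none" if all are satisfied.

1) F^2 + B^2 = 15^2 + 8^2 = 225 + 64 = 289, not 290 — fails.
2) B^2 + D^2 = 8^2 + 13^2 = 64 + 169 = 233, not 231 — fails.
3) A = 13, H = 3; 13 ≥ 3 — holds.
4) F = 15, but 15 is required to differ — fails.
5) 5G + 5D = 5(14) + 5(13) = 135 — holds.
6) A = 13 lies in [13, 15] — holds.
7) G = 14 is not in {11, 13, 10} — fails.

The assignment fails constraints 1, 2, 4, 7.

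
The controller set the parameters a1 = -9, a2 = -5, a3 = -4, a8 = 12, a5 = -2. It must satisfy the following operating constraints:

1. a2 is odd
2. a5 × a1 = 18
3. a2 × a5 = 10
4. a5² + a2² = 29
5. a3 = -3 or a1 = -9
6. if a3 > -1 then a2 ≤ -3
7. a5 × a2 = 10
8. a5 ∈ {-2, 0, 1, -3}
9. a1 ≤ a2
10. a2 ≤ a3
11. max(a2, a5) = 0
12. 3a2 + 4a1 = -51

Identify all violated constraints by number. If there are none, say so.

1. a2 = -5 is odd  holds
2. a5 × a1 = -2 × (-9) = 18  holds
3. a2 × a5 = -5 × (-2) = 10  holds
4. a5² + a2² = (-2)² + (-5)² = 4 + 25 = 29  holds
5. a3 = -4 ≠ -3, but a1 = -9 = -9 (second disjunct)  holds
6. a3 = -4, not > -1; antecedent false, conditional vacuously true  holds
7. a5 × a2 = -2 × (-5) = 10  holds
8. a5 = -2 is in {-2, 0, 1, -3}  holds
9. a1 = -9, a2 = -5; -9 ≤ -5  holds
10. a2 = -5, a3 = -4; -5 ≤ -4  holds
11. max(-5, -2) = -2, not 0  fails
12. 3a2 + 4a1 = 3(-5) + 4(-9) = -51  holds

Constraint 11 is violated.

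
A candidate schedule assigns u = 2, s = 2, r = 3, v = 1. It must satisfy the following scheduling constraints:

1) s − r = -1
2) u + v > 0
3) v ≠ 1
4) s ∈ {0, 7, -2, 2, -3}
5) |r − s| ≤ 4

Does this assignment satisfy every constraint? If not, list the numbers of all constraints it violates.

The assignment fails constraint 3.

1) s − r = 2 − 3 = -1 — OK.
2) u + v = 2 + 1 = 3; 3 > 0 — OK.
3) v = 1, but 1 is required to differ — violated.
4) s = 2 is in {0, 7, -2, 2, -3} — OK.
5) |3 − 2| = 1; 1 ≤ 4 — OK.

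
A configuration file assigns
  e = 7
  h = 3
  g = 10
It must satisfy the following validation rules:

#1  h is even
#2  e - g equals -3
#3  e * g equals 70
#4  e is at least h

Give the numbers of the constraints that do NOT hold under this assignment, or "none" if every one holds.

No — constraint 1 is not satisfied.

#1 h = 3 is odd  ✘
#2 e - g = 7 - 10 = -3  ✔
#3 e * g = 7 * 10 = 70  ✔
#4 e = 7, h = 3; 7 ≥ 3  ✔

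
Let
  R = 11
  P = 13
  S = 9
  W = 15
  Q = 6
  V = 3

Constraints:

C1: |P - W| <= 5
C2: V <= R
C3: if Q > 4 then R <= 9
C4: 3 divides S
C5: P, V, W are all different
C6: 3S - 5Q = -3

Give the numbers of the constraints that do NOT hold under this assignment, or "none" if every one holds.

No — constraint 3 is not satisfied.

C1: |13 - 15| = 2; 2 ≤ 5  ✓
C2: V = 3, R = 11; 3 ≤ 11  ✓
C3: Q = 6 > 4, so we need R ≤ 9; but R = 11 > 9  ✗
C4: 9 / 3 = 3, so 3 divides 9  ✓
C5: values 13, 3, 15 are pairwise distinct  ✓
C6: 3S - 5Q = 3(9) - 5(6) = -3  ✓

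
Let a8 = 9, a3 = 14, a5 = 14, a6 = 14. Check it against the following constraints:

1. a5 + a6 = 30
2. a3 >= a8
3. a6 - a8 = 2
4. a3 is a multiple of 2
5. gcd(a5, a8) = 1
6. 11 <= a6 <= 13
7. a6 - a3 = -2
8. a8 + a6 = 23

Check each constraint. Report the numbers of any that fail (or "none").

1. a5 + a6 = 14 + 14 = 28, not 30 — violated.
2. a3 = 14, a8 = 9; 14 ≥ 9 — OK.
3. a6 - a8 = 14 - 9 = 5, not 2 — violated.
4. 14 / 2 = 7, so 2 divides 14 — OK.
5. gcd(14, 9) = 1 — OK.
6. a6 = 14 is outside [11, 13] — violated.
7. a6 - a3 = 14 - 14 = 0, not -2 — violated.
8. a8 + a6 = 9 + 14 = 23 — OK.

Constraints 1, 3, 6, and 7 do not hold.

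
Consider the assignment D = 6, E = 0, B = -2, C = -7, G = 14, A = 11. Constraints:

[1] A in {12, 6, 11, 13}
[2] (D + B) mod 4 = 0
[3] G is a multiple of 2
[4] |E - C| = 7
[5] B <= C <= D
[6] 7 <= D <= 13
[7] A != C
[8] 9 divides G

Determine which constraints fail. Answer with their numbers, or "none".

[1] A = 11 is in {12, 6, 11, 13} — satisfied.
[2] D + B = 4; 4 mod 4 = 0 — satisfied.
[3] 14 / 2 = 7, so 2 divides 14 — satisfied.
[4] |0 - (-7)| = 7 — satisfied.
[5] values -2, -7, 6; B = -2 is not <= C = -7 — violated.
[6] D = 6 is outside [7, 13] — violated.
[7] A = 11, C = -7; distinct — satisfied.
[8] 14 = 9*1 + 5, so 9 does not divide 14 — violated.

Violated: 5, 6, and 8.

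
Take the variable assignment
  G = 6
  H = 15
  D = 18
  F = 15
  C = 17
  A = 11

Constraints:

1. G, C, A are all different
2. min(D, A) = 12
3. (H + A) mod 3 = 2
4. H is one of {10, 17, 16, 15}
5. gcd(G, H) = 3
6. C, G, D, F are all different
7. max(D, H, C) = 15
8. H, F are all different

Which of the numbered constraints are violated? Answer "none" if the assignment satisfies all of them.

1. values 6, 17, 11 are pairwise distinct — holds.
2. min(18, 11) = 11, not 12 — does not hold.
3. H + A = 26; 26 mod 3 = 2 — holds.
4. H = 15 is in {10, 17, 16, 15} — holds.
5. gcd(6, 15) = 3 — holds.
6. values 17, 6, 18, 15 are pairwise distinct — holds.
7. max(18, 15, 17) = 18, not 15 — does not hold.
8. H = F = 15, not all different — does not hold.

Violated: 2, 7, and 8.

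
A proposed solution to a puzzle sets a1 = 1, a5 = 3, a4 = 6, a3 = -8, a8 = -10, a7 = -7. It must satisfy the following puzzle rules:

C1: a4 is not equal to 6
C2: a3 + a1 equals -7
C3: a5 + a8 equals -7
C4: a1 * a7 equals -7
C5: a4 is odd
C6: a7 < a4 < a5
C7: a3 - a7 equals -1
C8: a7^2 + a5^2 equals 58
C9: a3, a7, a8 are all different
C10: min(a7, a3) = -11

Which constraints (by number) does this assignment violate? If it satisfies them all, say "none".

C1: a4 = 6, but 6 is required to differ — does not hold.
C2: a3 + a1 = -8 + 1 = -7 — holds.
C3: a5 + a8 = 3 + (-10) = -7 — holds.
C4: a1 * a7 = 1 * (-7) = -7 — holds.
C5: a4 = 6 is even — does not hold.
C6: values -7, 6, 3; a4 = 6 is not < a5 = 3 — does not hold.
C7: a3 - a7 = -8 - (-7) = -1 — holds.
C8: a7^2 + a5^2 = (-7)^2 + 3^2 = 49 + 9 = 58 — holds.
C9: values -8, -7, -10 are pairwise distinct — holds.
C10: min(-7, -8) = -8, not -11 — does not hold.

No — constraints 1, 5, 6, and 10 are not satisfied.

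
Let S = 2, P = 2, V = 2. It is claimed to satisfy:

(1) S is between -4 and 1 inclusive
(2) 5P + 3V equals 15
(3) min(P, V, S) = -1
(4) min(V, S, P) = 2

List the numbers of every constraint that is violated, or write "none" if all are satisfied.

(1) S = 2 is outside [-4, 1]  fails
(2) 5P + 3V = 5(2) + 3(2) = 16, not 15  fails
(3) min(2, 2, 2) = 2, not -1  fails
(4) min(2, 2, 2) = 2  holds

Constraints 1, 2, and 3 are violated.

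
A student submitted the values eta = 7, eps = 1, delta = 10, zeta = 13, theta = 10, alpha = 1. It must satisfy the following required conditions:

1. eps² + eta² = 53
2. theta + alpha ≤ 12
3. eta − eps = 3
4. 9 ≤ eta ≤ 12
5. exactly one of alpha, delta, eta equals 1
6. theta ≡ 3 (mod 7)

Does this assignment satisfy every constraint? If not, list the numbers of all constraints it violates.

The assignment fails constraints 1, 3, 4.

1. eps² + eta² = 1² + 7² = 1 + 49 = 50, not 53  false
2. theta + alpha = 10 + 1 = 11; 11 ≤ 12  true
3. eta − eps = 7 − 1 = 6, not 3  false
4. eta = 7 is outside [9, 12]  false
5. alpha=1, delta=10, eta=7; 1 of them equals 1  true
6. 10 mod 7 = 3  true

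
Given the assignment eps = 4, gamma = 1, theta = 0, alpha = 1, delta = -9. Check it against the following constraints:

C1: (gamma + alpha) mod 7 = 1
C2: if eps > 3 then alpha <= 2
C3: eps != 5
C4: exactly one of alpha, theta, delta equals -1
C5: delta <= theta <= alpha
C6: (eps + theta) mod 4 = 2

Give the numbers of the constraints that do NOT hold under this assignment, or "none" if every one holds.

The assignment fails constraints 1, 4, 6.

C1: gamma + alpha = 2; 2 mod 7 = 2, not 1 — does not hold.
C2: eps = 4 > 3, so we need alpha ≤ 2; alpha = 1 ≤ 2 — holds.
C3: eps = 4, and 4 ≠ 5 — holds.
C4: alpha=1, theta=0, delta=-9; 0 of them equal -1, not exactly one — does not hold.
C5: values -9 <= 0 <= 1 — holds.
C6: eps + theta = 4; 4 mod 4 = 0, not 2 — does not hold.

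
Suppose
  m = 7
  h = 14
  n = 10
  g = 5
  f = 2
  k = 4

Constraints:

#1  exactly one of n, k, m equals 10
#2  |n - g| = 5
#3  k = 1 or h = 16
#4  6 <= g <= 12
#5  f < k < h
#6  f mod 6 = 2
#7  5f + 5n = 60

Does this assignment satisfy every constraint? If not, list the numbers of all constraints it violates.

Constraints 3, 4 do not hold.

#1 n=10, k=4, m=7; 1 of them equals 10 — OK.
#2 |10 - 5| = 5 — OK.
#3 k = 4 ≠ 1 and h = 14 ≠ 16; both disjuncts false — violated.
#4 g = 5 is outside [6, 12] — violated.
#5 values 2 < 4 < 14 — OK.
#6 2 mod 6 = 2 — OK.
#7 5f + 5n = 5(2) + 5(10) = 60 — OK.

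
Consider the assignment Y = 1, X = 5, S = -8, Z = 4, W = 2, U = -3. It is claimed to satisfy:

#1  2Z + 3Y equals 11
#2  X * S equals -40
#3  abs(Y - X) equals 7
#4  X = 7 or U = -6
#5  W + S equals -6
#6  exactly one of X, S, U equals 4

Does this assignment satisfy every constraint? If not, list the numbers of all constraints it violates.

#1 2Z + 3Y = 2(4) + 3(1) = 11 — satisfied.
#2 X * S = 5 * (-8) = -40 — satisfied.
#3 abs(1 - 5) = 4, not 7 — violated.
#4 X = 5 ≠ 7 and U = -3 ≠ -6; both disjuncts false — violated.
#5 W + S = 2 + (-8) = -6 — satisfied.
#6 X=5, S=-8, U=-3; 0 of them equal 4, not exactly one — violated.

Constraints 3, 4, and 6 are violated.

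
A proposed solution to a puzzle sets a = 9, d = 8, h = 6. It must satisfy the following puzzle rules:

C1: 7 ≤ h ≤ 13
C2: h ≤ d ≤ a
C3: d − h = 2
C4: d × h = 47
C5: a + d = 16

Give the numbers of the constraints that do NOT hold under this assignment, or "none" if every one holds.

Constraints 1, 4, 5 do not hold.

C1: h = 6 is outside [7, 13]  fails
C2: values 6 ≤ 8 ≤ 9  holds
C3: d − h = 8 − 6 = 2  holds
C4: d × h = 8 × 6 = 48, not 47  fails
C5: a + d = 9 + 8 = 17, not 16  fails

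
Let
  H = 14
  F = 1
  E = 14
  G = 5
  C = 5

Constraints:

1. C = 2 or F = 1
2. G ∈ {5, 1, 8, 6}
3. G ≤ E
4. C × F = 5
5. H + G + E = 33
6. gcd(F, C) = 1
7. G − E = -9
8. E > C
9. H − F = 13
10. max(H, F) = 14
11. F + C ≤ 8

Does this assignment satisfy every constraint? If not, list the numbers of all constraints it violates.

1. C = 5 ≠ 2, but F = 1 = 1 (second disjunct) — holds.
2. G = 5 is in {5, 1, 8, 6} — holds.
3. G = 5, E = 14; 5 ≤ 14 — holds.
4. C × F = 5 × 1 = 5 — holds.
5. H + G + E = 14 + 5 + 14 = 33 — holds.
6. gcd(1, 5) = 1 — holds.
7. G − E = 5 − 14 = -9 — holds.
8. E = 14, C = 5; 14 > 5 — holds.
9. H − F = 14 − 1 = 13 — holds.
10. max(14, 1) = 14 — holds.
11. F + C = 1 + 5 = 6; 6 ≤ 8 — holds.

The assignment satisfies every constraint.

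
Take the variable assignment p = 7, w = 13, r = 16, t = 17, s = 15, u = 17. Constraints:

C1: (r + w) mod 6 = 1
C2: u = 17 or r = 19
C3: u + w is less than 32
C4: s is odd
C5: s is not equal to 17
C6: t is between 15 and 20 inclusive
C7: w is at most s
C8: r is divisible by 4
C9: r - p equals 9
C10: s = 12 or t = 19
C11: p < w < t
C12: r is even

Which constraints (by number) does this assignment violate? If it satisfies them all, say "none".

Constraints 1, 10 do not hold.

C1: r + w = 29; 29 mod 6 = 5, not 1 — does not hold.
C2: u = 17 = 17 (first disjunct) — holds.
C3: u + w = 17 + 13 = 30; 30 < 32 — holds.
C4: s = 15 is odd — holds.
C5: s = 15, and 15 ≠ 17 — holds.
C6: t = 17 lies in [15, 20] — holds.
C7: w = 13, s = 15; 13 ≤ 15 — holds.
C8: 16 / 4 = 4, so 4 divides 16 — holds.
C9: r - p = 16 - 7 = 9 — holds.
C10: s = 15 ≠ 12 and t = 17 ≠ 19; both disjuncts false — does not hold.
C11: values 7 < 13 < 17 — holds.
C12: r = 16 is even — holds.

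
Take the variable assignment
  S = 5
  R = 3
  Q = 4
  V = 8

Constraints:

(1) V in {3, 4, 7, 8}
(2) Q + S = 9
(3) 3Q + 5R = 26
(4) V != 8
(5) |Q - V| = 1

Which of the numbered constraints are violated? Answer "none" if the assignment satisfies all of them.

(1) V = 8 is in {3, 4, 7, 8} — OK.
(2) Q + S = 4 + 5 = 9 — OK.
(3) 3Q + 5R = 3(4) + 5(3) = 27, not 26 — violated.
(4) V = 8, but 8 is required to differ — violated.
(5) |4 - 8| = 4, not 1 — violated.

The assignment fails constraints 3, 4, 5.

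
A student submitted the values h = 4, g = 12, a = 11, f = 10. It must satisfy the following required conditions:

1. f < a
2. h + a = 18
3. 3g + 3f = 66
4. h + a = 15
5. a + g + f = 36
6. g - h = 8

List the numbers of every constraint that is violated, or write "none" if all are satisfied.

1. f = 10, a = 11; 10 < 11  OK
2. h + a = 4 + 11 = 15, not 18  FAIL
3. 3g + 3f = 3(12) + 3(10) = 66  OK
4. h + a = 4 + 11 = 15  OK
5. a + g + f = 11 + 12 + 10 = 33, not 36  FAIL
6. g - h = 12 - 4 = 8  OK

Violated: 2, 5.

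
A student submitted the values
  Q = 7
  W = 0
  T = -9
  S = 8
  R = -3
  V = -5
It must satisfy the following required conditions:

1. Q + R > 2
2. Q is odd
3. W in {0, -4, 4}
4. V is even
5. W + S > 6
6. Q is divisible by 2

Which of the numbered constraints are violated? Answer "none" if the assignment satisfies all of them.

1. Q + R = 7 + (-3) = 4; 4 > 2 — satisfied.
2. Q = 7 is odd — satisfied.
3. W = 0 is in {0, -4, 4} — satisfied.
4. V = -5 is odd — violated.
5. W + S = 0 + 8 = 8; 8 > 6 — satisfied.
6. 7 = 2*3 + 1, so 2 does not divide 7 — violated.

The assignment fails constraints 4 and 6.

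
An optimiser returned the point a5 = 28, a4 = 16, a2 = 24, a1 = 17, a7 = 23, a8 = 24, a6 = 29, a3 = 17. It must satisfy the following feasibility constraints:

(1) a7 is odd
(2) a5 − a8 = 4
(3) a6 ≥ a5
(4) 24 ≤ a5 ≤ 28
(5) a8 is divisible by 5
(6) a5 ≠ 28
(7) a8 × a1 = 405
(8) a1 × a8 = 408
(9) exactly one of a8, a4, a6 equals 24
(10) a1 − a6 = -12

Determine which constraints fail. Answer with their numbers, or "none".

The assignment fails constraints 5, 6, and 7.

(1) a7 = 23 is odd — OK.
(2) a5 − a8 = 28 − 24 = 4 — OK.
(3) a6 = 29, a5 = 28; 29 ≥ 28 — OK.
(4) a5 = 28 lies in [24, 28] — OK.
(5) 24 = 5×4 + 4, so 5 does not divide 24 — violated.
(6) a5 = 28, but 28 is required to differ — violated.
(7) a8 × a1 = 24 × 17 = 408, not 405 — violated.
(8) a1 × a8 = 17 × 24 = 408 — OK.
(9) a8=24, a4=16, a6=29; 1 of them equals 24 — OK.
(10) a1 − a6 = 17 − 29 = -12 — OK.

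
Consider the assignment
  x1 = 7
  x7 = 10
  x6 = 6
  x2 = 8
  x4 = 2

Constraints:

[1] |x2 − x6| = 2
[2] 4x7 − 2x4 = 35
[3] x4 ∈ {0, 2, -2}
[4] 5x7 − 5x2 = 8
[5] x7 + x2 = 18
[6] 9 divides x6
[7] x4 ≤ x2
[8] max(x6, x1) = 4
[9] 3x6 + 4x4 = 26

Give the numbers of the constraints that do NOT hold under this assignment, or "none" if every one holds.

[1] |8 − 6| = 2 — OK.
[2] 4x7 − 2x4 = 4(10) − 2(2) = 36, not 35 — violated.
[3] x4 = 2 is in {0, 2, -2} — OK.
[4] 5x7 − 5x2 = 5(10) − 5(8) = 10, not 8 — violated.
[5] x7 + x2 = 10 + 8 = 18 — OK.
[6] 6 = 9×0 + 6, so 9 does not divide 6 — violated.
[7] x4 = 2, x2 = 8; 2 ≤ 8 — OK.
[8] max(6, 7) = 7, not 4 — violated.
[9] 3x6 + 4x4 = 3(6) + 4(2) = 26 — OK.

The assignment fails constraints 2, 4, 6, and 8.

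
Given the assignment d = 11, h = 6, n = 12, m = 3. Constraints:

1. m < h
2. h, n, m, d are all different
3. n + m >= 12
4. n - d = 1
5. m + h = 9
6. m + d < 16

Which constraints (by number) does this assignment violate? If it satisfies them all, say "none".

Yes — all constraints hold.

1. m = 3, h = 6; 3 < 6  OK
2. values 6, 12, 3, 11 are pairwise distinct  OK
3. n + m = 12 + 3 = 15; 15 ≥ 12  OK
4. n - d = 12 - 11 = 1  OK
5. m + h = 3 + 6 = 9  OK
6. m + d = 3 + 11 = 14; 14 < 16  OK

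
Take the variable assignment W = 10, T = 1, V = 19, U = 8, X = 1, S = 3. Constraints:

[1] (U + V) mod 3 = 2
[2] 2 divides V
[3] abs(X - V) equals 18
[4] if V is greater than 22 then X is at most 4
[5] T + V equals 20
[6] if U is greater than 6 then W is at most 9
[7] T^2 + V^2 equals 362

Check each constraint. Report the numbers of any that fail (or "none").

The assignment fails constraints 1, 2, and 6.

[1] U + V = 27; 27 mod 3 = 0, not 2 — does not hold.
[2] 19 = 2*9 + 1, so 2 does not divide 19 — does not hold.
[3] abs(1 - 19) = 18 — holds.
[4] V = 19, not > 22; antecedent false, conditional vacuously true — holds.
[5] T + V = 1 + 19 = 20 — holds.
[6] U = 8 > 6, so we need W ≤ 9; but W = 10 > 9 — does not hold.
[7] T^2 + V^2 = 1^2 + 19^2 = 1 + 361 = 362 — holds.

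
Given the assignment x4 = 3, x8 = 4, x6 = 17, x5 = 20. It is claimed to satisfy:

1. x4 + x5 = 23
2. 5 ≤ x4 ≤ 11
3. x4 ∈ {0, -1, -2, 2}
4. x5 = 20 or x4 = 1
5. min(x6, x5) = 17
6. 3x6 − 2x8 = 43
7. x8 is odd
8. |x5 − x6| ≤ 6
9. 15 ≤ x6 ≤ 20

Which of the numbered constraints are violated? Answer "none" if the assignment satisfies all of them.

1. x4 + x5 = 3 + 20 = 23 — holds.
2. x4 = 3 is outside [5, 11] — does not hold.
3. x4 = 3 is not in {0, -1, -2, 2} — does not hold.
4. x5 = 20 = 20 (first disjunct) — holds.
5. min(17, 20) = 17 — holds.
6. 3x6 − 2x8 = 3(17) − 2(4) = 43 — holds.
7. x8 = 4 is even — does not hold.
8. |20 − 17| = 3; 3 ≤ 6 — holds.
9. x6 = 17 lies in [15, 20] — holds.

The assignment fails constraints 2, 3, and 7.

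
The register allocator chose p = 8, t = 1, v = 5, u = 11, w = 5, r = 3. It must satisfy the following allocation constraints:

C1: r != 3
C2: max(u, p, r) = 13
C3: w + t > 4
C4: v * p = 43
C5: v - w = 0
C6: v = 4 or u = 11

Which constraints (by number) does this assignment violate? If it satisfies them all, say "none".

The assignment fails constraints 1, 2, 4.

C1: r = 3, but 3 is required to differ — violated.
C2: max(11, 8, 3) = 11, not 13 — violated.
C3: w + t = 5 + 1 = 6; 6 > 4 — OK.
C4: v * p = 5 * 8 = 40, not 43 — violated.
C5: v - w = 5 - 5 = 0 — OK.
C6: v = 5 ≠ 4, but u = 11 = 11 (second disjunct) — OK.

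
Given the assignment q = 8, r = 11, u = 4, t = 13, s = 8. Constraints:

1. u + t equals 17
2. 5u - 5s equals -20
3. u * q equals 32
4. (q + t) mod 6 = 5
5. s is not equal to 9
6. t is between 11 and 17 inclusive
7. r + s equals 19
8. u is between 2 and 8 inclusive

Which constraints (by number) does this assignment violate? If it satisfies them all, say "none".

1. u + t = 4 + 13 = 17  yes
2. 5u - 5s = 5(4) - 5(8) = -20  yes
3. u * q = 4 * 8 = 32  yes
4. q + t = 21; 21 mod 6 = 3, not 5  no
5. s = 8, and 8 ≠ 9  yes
6. t = 13 lies in [11, 17]  yes
7. r + s = 11 + 8 = 19  yes
8. u = 4 lies in [2, 8]  yes

The assignment fails constraint 4.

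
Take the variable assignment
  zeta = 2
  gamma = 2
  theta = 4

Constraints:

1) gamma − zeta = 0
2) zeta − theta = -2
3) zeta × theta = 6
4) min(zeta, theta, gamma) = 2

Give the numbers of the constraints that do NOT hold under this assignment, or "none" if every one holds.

1) gamma − zeta = 2 − 2 = 0  ✓
2) zeta − theta = 2 − 4 = -2  ✓
3) zeta × theta = 2 × 4 = 8, not 6  ✗
4) min(2, 4, 2) = 2  ✓

Constraint 3 is violated.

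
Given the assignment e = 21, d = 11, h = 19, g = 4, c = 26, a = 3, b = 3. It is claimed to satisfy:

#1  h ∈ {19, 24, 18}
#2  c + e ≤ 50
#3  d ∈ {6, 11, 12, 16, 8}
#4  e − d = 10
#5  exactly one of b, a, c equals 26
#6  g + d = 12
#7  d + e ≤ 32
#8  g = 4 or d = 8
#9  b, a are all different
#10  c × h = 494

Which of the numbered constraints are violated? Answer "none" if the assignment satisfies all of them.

#1 h = 19 is in {19, 24, 18} — OK.
#2 c + e = 26 + 21 = 47; 47 ≤ 50 — OK.
#3 d = 11 is in {6, 11, 12, 16, 8} — OK.
#4 e − d = 21 − 11 = 10 — OK.
#5 b=3, a=3, c=26; 1 of them equals 26 — OK.
#6 g + d = 4 + 11 = 15, not 12 — violated.
#7 d + e = 11 + 21 = 32; 32 ≤ 32 — OK.
#8 g = 4 = 4 (first disjunct) — OK.
#9 b = a = 3, not all different — violated.
#10 c × h = 26 × 19 = 494 — OK.

Constraints 6, 9 are violated.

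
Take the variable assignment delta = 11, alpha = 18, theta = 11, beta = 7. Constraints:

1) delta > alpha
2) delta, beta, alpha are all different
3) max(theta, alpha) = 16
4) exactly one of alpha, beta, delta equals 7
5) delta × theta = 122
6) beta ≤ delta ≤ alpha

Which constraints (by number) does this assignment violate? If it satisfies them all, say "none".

Constraints 1, 3, 5 do not hold.

1) delta = 11, alpha = 18; 11 ≤ 18 (want >)  fails
2) values 11, 7, 18 are pairwise distinct  holds
3) max(11, 18) = 18, not 16  fails
4) alpha=18, beta=7, delta=11; 1 of them equals 7  holds
5) delta × theta = 11 × 11 = 121, not 122  fails
6) values 7 ≤ 11 ≤ 18  holds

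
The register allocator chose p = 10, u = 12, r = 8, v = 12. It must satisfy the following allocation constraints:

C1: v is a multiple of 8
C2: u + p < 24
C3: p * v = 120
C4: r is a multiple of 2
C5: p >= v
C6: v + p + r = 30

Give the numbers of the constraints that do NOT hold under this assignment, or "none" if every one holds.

Constraints 1 and 5 are violated.

C1: 12 = 8*1 + 4, so 8 does not divide 12 — fails.
C2: u + p = 12 + 10 = 22; 22 < 24 — holds.
C3: p * v = 10 * 12 = 120 — holds.
C4: 8 / 2 = 4, so 2 divides 8 — holds.
C5: p = 10, v = 12; 10 < 12 (want ≥) — fails.
C6: v + p + r = 12 + 10 + 8 = 30 — holds.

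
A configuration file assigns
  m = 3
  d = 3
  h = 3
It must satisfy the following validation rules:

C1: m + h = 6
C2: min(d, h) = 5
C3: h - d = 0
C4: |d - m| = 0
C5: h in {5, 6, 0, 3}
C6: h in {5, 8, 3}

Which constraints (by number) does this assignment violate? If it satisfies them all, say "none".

C1: m + h = 3 + 3 = 6  ✓
C2: min(3, 3) = 3, not 5  ✗
C3: h - d = 3 - 3 = 0  ✓
C4: |3 - 3| = 0  ✓
C5: h = 3 is in {5, 6, 0, 3}  ✓
C6: h = 3 is in {5, 8, 3}  ✓

The assignment fails constraint 2.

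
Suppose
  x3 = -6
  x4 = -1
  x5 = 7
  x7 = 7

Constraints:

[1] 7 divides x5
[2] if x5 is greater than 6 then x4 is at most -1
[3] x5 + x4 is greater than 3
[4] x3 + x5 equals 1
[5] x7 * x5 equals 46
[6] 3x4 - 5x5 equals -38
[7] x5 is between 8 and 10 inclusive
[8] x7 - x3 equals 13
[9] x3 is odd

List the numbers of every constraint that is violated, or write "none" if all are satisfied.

[1] 7 / 7 = 1, so 7 divides 7 — holds.
[2] x5 = 7 > 6, so we need x4 ≤ -1; x4 = -1 ≤ -1 — holds.
[3] x5 + x4 = 7 + (-1) = 6; 6 > 3 — holds.
[4] x3 + x5 = -6 + 7 = 1 — holds.
[5] x7 * x5 = 7 * 7 = 49, not 46 — does not hold.
[6] 3x4 - 5x5 = 3(-1) - 5(7) = -38 — holds.
[7] x5 = 7 is outside [8, 10] — does not hold.
[8] x7 - x3 = 7 - (-6) = 13 — holds.
[9] x3 = -6 is even — does not hold.

Violated: 5, 7, and 9.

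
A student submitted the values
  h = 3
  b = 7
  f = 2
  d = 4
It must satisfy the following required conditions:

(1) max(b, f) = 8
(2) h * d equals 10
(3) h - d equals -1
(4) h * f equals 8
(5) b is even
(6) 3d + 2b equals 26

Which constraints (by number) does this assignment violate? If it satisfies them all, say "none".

The assignment fails constraints 1, 2, 4, and 5.

(1) max(7, 2) = 7, not 8 — violated.
(2) h * d = 3 * 4 = 12, not 10 — violated.
(3) h - d = 3 - 4 = -1 — satisfied.
(4) h * f = 3 * 2 = 6, not 8 — violated.
(5) b = 7 is odd — violated.
(6) 3d + 2b = 3(4) + 2(7) = 26 — satisfied.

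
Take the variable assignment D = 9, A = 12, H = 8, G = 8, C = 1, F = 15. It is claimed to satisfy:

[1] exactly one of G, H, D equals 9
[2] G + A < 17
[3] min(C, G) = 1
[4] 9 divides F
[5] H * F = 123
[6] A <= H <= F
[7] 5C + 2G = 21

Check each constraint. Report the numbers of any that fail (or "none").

No — constraints 2, 4, 5, and 6 are not satisfied.

[1] G=8, H=8, D=9; 1 of them equals 9  holds
[2] G + A = 8 + 12 = 20; 20 ≥ 17, bound 17 not met  fails
[3] min(1, 8) = 1  holds
[4] 15 = 9*1 + 6, so 9 does not divide 15  fails
[5] H * F = 8 * 15 = 120, not 123  fails
[6] values 12, 8, 15; A = 12 is not <= H = 8  fails
[7] 5C + 2G = 5(1) + 2(8) = 21  holds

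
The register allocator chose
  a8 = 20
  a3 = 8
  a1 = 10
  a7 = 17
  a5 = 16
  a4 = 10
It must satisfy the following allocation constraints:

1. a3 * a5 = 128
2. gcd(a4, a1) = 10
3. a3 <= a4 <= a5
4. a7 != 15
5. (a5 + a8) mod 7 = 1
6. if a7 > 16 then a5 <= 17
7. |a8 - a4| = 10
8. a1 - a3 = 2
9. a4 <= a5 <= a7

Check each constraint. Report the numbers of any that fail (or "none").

The assignment satisfies every constraint.

1. a3 * a5 = 8 * 16 = 128  OK
2. gcd(10, 10) = 10  OK
3. values 8 <= 10 <= 16  OK
4. a7 = 17, and 17 ≠ 15  OK
5. a5 + a8 = 36; 36 mod 7 = 1  OK
6. a7 = 17 > 16, so we need a5 ≤ 17; a5 = 16 ≤ 17  OK
7. |20 - 10| = 10  OK
8. a1 - a3 = 10 - 8 = 2  OK
9. values 10 <= 16 <= 17  OK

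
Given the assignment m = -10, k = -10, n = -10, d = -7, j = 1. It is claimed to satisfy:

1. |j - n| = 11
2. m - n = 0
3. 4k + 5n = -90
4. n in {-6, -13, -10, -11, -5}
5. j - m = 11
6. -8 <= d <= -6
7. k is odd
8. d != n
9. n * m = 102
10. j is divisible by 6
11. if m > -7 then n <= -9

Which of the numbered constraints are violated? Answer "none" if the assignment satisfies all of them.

Constraints 7, 9, and 10 do not hold.

1. |1 - (-10)| = 11 — OK.
2. m - n = -10 - (-10) = 0 — OK.
3. 4k + 5n = 4(-10) + 5(-10) = -90 — OK.
4. n = -10 is in {-6, -13, -10, -11, -5} — OK.
5. j - m = 1 - (-10) = 11 — OK.
6. d = -7 lies in [-8, -6] — OK.
7. k = -10 is even — violated.
8. d = -7, n = -10; distinct — OK.
9. n * m = -10 * (-10) = 100, not 102 — violated.
10. 1 = 6*0 + 1, so 6 does not divide 1 — violated.
11. m = -10, not > -7; antecedent false, conditional vacuously true — OK.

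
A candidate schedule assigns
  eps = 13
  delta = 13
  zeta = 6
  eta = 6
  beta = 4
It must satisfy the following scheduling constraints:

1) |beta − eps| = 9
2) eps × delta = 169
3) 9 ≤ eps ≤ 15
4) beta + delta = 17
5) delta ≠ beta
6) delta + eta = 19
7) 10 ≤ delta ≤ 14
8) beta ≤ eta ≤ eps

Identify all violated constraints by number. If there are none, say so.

1) |4 − 13| = 9 — holds.
2) eps × delta = 13 × 13 = 169 — holds.
3) eps = 13 lies in [9, 15] — holds.
4) beta + delta = 4 + 13 = 17 — holds.
5) delta = 13, beta = 4; distinct — holds.
6) delta + eta = 13 + 6 = 19 — holds.
7) delta = 13 lies in [10, 14] — holds.
8) values 4 ≤ 6 ≤ 13 — holds.

The assignment satisfies every constraint.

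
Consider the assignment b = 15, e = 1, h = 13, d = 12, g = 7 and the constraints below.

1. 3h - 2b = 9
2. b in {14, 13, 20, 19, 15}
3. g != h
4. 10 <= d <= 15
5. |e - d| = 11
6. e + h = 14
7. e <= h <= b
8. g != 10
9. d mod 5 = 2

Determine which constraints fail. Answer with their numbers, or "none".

1. 3h - 2b = 3(13) - 2(15) = 9 — holds.
2. b = 15 is in {14, 13, 20, 19, 15} — holds.
3. g = 7, h = 13; distinct — holds.
4. d = 12 lies in [10, 15] — holds.
5. |1 - 12| = 11 — holds.
6. e + h = 1 + 13 = 14 — holds.
7. values 1 <= 13 <= 15 — holds.
8. g = 7, and 7 ≠ 10 — holds.
9. 12 mod 5 = 2 — holds.

Yes — all constraints hold.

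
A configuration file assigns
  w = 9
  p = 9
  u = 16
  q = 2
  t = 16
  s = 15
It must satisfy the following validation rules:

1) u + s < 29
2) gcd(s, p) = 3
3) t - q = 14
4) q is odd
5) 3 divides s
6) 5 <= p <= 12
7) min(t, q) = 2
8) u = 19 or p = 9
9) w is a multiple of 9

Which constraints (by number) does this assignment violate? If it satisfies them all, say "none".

1) u + s = 16 + 15 = 31; 31 ≥ 29, bound 29 not met  no
2) gcd(15, 9) = 3  yes
3) t - q = 16 - 2 = 14  yes
4) q = 2 is even  no
5) 15 / 3 = 5, so 3 divides 15  yes
6) p = 9 lies in [5, 12]  yes
7) min(16, 2) = 2  yes
8) u = 16 ≠ 19, but p = 9 = 9 (second disjunct)  yes
9) 9 / 9 = 1, so 9 divides 9  yes

Constraints 1 and 4 do not hold.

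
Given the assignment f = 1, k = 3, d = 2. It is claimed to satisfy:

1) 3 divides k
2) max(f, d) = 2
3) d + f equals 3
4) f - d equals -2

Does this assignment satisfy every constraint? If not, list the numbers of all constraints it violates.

Violated: 4.

1) 3 / 3 = 1, so 3 divides 3 — holds.
2) max(1, 2) = 2 — holds.
3) d + f = 2 + 1 = 3 — holds.
4) f - d = 1 - 2 = -1, not -2 — fails.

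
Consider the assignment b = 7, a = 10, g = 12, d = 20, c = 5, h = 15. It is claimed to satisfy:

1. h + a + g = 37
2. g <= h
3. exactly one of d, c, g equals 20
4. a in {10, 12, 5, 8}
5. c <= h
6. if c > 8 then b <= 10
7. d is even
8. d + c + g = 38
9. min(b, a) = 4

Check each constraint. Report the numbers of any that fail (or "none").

1. h + a + g = 15 + 10 + 12 = 37 — OK.
2. g = 12, h = 15; 12 ≤ 15 — OK.
3. d=20, c=5, g=12; 1 of them equals 20 — OK.
4. a = 10 is in {10, 12, 5, 8} — OK.
5. c = 5, h = 15; 5 ≤ 15 — OK.
6. c = 5, not > 8; antecedent false, conditional vacuously true — OK.
7. d = 20 is even — OK.
8. d + c + g = 20 + 5 + 12 = 37, not 38 — violated.
9. min(7, 10) = 7, not 4 — violated.

No — constraints 8, 9 are not satisfied.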